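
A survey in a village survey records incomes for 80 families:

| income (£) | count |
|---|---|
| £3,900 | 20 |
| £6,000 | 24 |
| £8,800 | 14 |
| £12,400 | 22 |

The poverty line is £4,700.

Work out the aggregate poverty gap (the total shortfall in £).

£16,000

Below the line: 20×£3,900 (q = 20 of N = 80).
Individual gaps: 20×(4700−3900) = 16000.
Aggregate gap = £16,000.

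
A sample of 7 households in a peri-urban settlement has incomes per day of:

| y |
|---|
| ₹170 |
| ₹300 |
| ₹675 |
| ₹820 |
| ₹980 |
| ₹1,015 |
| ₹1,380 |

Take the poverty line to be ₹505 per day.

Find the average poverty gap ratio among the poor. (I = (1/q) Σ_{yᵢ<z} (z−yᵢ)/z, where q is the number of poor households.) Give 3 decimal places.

0.535

Incomes under z: ₹170, ₹300 (q = 2 of N = 7).
Relative gaps: 0.6634, 0.4059; sum = 1.069307.
I averages over the q = 2 poor units only: 1.069307 / 2 = 0.535.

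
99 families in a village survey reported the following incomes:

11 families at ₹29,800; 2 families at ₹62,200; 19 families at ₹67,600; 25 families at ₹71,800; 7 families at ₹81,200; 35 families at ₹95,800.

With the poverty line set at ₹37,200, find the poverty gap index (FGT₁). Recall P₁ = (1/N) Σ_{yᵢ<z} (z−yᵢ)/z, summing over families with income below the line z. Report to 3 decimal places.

0.022

Below z: 11×₹29,800 (q = 11 of N = 99).
Gap ratios (z−y)/z: (37200−29800)/37200 = 0.1989 (×11).
Σ = 2.188172. Dividing by the full population N = 99 gives P₁ = 0.022.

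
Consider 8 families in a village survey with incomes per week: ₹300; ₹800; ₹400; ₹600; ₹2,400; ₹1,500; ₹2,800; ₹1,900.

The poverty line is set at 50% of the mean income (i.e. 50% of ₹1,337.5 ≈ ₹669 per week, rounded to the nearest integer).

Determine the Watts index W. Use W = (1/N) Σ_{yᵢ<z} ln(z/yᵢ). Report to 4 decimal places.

0.1781

Below z: ₹300, ₹400, ₹600 (q = 3 of N = 8).
Log gaps: ln(669/300) = 0.8020; ln(669/400) = 0.5143; ln(669/600) = 0.1089.
W = 1.425176 / 8 = 0.1781.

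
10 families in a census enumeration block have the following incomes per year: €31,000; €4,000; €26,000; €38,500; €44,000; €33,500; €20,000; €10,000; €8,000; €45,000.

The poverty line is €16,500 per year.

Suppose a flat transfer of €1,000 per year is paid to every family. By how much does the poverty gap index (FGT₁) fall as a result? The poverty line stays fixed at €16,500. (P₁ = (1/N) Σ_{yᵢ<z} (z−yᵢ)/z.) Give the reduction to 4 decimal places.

0.0182

Before: below the line — €4,000, €8,000, €10,000; poverty gap index (FGT₁) = 0.166667.
After the €1,000 transfer: below the line — €5,000, €9,000, €11,000; poverty gap index (FGT₁) = 0.148485.
Reduction = 0.166667 − 0.148485 = 0.0182.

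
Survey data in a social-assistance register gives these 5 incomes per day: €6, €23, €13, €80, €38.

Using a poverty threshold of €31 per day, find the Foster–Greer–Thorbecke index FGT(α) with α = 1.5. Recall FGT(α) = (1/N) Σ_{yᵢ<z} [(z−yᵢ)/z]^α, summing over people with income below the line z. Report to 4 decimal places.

Incomes under z: €6, €13, €23 (q = 3 of N = 5).
Relative gaps: (31−6)/31 = 0.8065; (31−13)/31 = 0.5806; (31−23)/31 = 0.2581.
Raised to α = 1.5: 0.72421; 0.44245; 0.13110.
Sum = 1.297764; FGT(1.5) = 1.297764 / 5 = 0.2596.

0.2596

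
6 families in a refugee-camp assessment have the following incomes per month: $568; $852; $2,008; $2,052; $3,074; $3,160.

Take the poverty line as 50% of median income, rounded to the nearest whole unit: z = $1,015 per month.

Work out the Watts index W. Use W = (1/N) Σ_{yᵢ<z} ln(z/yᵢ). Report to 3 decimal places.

Poor units: $568, $852 (q = 2 of N = 6).
Log gaps: ln(1015/568) = 0.5805; ln(1015/852) = 0.1751.
W = 0.755580 / 6 = 0.126.

0.126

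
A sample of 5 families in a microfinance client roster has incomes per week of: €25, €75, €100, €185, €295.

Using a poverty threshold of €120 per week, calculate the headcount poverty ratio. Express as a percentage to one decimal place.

3 of the 5 families have income below €120.
H = 3/5 = 60.0%.

60.0%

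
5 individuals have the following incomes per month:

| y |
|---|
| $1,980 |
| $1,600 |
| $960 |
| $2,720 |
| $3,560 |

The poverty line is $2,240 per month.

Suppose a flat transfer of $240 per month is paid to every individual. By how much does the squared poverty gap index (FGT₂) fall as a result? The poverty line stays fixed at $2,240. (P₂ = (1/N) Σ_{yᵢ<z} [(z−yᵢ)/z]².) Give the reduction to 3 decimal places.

0.035

Before: below the line — $960, $1,600, $1,980; squared poverty gap index (FGT₂) = 0.08433.
After the $240 transfer: below the line — $1,200, $1,840, $2,220; squared poverty gap index (FGT₂) = 0.04951.
Reduction = 0.08433 − 0.04951 = 0.035.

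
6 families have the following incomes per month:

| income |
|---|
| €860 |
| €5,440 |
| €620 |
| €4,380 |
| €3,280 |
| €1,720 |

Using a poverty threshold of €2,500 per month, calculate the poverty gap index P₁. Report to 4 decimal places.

Below z: €620, €860, €1,720 (q = 3 of N = 6).
Relative gaps: (2500−620)/2500 = 0.7520; (2500−860)/2500 = 0.6560; (2500−1720)/2500 = 0.3120.
Σ = 1.720000. Dividing by the full population N = 6 gives P₁ = 0.2867.

0.2867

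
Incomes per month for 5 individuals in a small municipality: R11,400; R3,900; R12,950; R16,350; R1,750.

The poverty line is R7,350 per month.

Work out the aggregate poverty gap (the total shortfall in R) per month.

Incomes under z: R1,750, R3,900 (q = 2 of N = 5).
Individual gaps: 7350−1750 = 5600; 7350−3900 = 3450.
Aggregate gap = R9,050.

R9,050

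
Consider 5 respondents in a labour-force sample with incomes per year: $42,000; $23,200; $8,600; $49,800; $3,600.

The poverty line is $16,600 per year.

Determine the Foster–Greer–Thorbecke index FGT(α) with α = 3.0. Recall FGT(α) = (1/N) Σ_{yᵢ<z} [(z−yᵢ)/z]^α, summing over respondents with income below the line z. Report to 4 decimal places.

Poor units: $3,600, $8,600 (q = 2 of N = 5).
Gap ratios (z−y)/z: (16600−3600)/16600 = 0.7831; (16600−8600)/16600 = 0.4819.
Raised to α = 3.0: 0.48029; 0.11193.
Sum = 0.592222; FGT(3.0) = 0.592222 / 5 = 0.1184.

0.1184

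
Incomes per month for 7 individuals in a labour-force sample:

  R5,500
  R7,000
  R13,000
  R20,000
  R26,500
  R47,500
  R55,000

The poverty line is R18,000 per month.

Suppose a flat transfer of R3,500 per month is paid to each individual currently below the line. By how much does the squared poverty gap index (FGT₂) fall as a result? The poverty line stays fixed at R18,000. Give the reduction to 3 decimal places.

Before: below the line — R5,500, R7,000, R13,000; squared poverty gap index (FGT₂) = 0.13327.
After the R3,500 transfer: below the line — R9,000, R10,500, R16,500; squared poverty gap index (FGT₂) = 0.06151.
Reduction = 0.13327 − 0.06151 = 0.072.

0.072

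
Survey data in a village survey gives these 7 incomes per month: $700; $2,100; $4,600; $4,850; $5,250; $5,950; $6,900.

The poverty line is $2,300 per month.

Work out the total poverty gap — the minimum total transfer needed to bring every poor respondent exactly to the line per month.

Poor units: $700, $2,100 (q = 2 of N = 7).
Individual gaps: 2300−700 = 1600; 2300−2100 = 200.
Aggregate gap = $1,800.

$1,800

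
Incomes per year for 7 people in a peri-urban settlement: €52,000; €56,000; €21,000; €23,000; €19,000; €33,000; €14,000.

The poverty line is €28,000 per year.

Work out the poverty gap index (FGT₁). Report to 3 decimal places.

0.179

Poor units: €14,000, €19,000, €21,000, €23,000 (q = 4 of N = 7).
Gap ratios (z−y)/z: (28000−14000)/28000 = 0.5000; (28000−19000)/28000 = 0.3214; (28000−21000)/28000 = 0.2500; (28000−23000)/28000 = 0.1786.
Sum of shortfalls = 1.250000; P₁ averages over all N: 1.250000 / 7 = 0.179.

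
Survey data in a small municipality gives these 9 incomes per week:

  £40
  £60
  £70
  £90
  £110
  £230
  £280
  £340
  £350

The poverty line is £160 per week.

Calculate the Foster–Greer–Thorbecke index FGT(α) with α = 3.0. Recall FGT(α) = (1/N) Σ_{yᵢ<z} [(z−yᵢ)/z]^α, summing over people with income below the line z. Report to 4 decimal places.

0.1065

Incomes under z: £40, £60, £70, £90, £110 (q = 5 of N = 9).
Gap ratios (z−y)/z: (160−40)/160 = 0.7500; (160−60)/160 = 0.6250; (160−70)/160 = 0.5625; (160−90)/160 = 0.4375; (160−110)/160 = 0.3125.
Raised to α = 3.0: 0.42188; 0.24414; 0.17798; 0.08374; 0.03052.
Sum = 0.958252; FGT(3.0) = 0.958252 / 9 = 0.1065.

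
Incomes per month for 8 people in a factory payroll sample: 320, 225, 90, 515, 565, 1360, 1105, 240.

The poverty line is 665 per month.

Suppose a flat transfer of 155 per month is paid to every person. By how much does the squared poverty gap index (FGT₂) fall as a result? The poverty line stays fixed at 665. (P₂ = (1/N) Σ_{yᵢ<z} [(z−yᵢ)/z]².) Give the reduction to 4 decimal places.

0.1384

Before: below the line — 90, 225, 240, 320, 515, 565; squared poverty gap index (FGT₂) = 0.242064.
After the 155 transfer: below the line — 245, 380, 395, 475; squared poverty gap index (FGT₂) = 0.103631.
Reduction = 0.242064 − 0.103631 = 0.1384.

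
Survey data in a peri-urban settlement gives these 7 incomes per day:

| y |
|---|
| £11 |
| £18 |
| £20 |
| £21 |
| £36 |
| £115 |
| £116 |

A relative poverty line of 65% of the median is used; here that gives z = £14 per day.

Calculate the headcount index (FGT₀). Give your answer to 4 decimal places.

1 of the 7 individuals have income below £14.
H = 1/7 = 0.1429.

0.1429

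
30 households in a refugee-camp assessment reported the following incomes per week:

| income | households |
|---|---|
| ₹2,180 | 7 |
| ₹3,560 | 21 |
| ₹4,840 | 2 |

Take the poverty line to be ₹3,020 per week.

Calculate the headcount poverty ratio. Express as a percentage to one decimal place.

23.3%

7 of the 30 households have income below ₹3,020.
H = 7/30 = 23.3%.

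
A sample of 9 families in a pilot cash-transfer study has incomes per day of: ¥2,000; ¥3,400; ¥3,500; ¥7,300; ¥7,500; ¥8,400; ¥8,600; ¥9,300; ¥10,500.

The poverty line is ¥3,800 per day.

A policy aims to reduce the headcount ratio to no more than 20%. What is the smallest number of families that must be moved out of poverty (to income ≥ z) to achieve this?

Currently q = 3 of N = 9 are below the line (H = 0.333).
A headcount ratio of at most 20% allows at most ⌊0.20 × 9⌋ = 1 poor families.
So at least 3 − 1 = 2 must be lifted.

2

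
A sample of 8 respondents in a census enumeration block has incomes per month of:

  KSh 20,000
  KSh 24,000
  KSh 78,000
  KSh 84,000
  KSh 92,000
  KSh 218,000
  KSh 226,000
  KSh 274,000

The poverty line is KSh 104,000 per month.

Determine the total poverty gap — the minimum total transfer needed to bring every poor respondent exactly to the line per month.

Below z: KSh 20,000, KSh 24,000, KSh 78,000, KSh 84,000, KSh 92,000 (q = 5 of N = 8).
Individual gaps: 104000−20000 = 84000; 104000−24000 = 80000; 104000−78000 = 26000; 104000−84000 = 20000; 104000−92000 = 12000.
Aggregate gap = KSh 222,000.

KSh 222,000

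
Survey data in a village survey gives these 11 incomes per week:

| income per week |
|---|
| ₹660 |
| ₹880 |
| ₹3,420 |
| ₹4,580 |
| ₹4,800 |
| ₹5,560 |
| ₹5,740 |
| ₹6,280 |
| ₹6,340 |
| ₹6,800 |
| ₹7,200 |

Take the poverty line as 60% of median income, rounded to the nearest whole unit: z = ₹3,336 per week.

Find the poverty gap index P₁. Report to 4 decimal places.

0.1399

Poor units: ₹660, ₹880 (q = 2 of N = 11).
Relative gaps: (3336−660)/3336 = 0.8022; (3336−880)/3336 = 0.7362.
Σ = 1.538369. Dividing by the full population N = 11 gives P₁ = 0.1399.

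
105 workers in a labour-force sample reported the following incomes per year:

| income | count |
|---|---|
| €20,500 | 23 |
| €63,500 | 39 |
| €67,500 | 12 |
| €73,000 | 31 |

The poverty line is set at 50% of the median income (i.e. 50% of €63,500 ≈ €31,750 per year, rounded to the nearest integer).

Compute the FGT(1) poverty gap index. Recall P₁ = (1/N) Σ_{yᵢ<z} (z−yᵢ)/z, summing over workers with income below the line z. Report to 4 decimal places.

Below z: 23×€20,500 (q = 23 of N = 105).
Normalized shortfalls: (31750−20500)/31750 = 0.3543 (×23).
Sum of shortfalls = 8.149606; P₁ averages over all N: 8.149606 / 105 = 0.0776.

0.0776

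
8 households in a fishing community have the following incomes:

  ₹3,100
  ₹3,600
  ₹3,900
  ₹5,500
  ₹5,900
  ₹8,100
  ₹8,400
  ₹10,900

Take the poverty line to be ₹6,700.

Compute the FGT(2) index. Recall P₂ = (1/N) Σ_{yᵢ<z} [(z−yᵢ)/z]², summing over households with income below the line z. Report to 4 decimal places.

0.0905

Poor units: ₹3,100, ₹3,600, ₹3,900, ₹5,500, ₹5,900 (q = 5 of N = 8).
Shortfall ratios: (6700−3100)/6700 = 0.5373; (6700−3600)/6700 = 0.4627; (6700−3900)/6700 = 0.4179; (6700−5500)/6700 = 0.1791; (6700−5900)/6700 = 0.1194.
Squared: 0.2887; 0.2141; 0.1746; 0.0321; 0.0143.
Sum = 0.723769; P₂ = 0.723769 / 8 = 0.0905.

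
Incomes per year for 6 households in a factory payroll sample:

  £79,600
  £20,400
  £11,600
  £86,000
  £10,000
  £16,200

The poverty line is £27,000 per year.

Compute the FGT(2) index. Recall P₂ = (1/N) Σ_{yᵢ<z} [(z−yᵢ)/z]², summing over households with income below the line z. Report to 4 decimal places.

0.1569

Below z: £10,000, £11,600, £16,200, £20,400 (q = 4 of N = 6).
Gap ratios (z−y)/z: (27000−10000)/27000 = 0.6296; (27000−11600)/27000 = 0.5704; (27000−16200)/27000 = 0.4000; (27000−20400)/27000 = 0.2444.
Squared: 0.3964; 0.3253; 0.1600; 0.0598.
Sum = 0.941509; P₂ = 0.941509 / 6 = 0.1569.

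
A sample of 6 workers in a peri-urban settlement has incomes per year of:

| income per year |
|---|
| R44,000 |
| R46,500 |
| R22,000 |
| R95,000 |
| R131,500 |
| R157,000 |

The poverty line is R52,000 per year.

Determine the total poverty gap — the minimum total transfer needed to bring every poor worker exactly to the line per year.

R43,500

Incomes under z: R22,000, R44,000, R46,500 (q = 3 of N = 6).
Individual gaps: 52000−22000 = 30000; 52000−44000 = 8000; 52000−46500 = 5500.
Aggregate gap = R43,500.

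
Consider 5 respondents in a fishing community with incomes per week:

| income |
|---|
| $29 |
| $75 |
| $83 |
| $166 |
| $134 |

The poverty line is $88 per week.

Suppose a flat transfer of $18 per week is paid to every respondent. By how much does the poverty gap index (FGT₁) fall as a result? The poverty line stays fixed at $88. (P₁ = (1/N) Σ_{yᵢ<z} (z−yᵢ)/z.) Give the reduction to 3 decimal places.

Before: below the line — $29, $75, $83; poverty gap index (FGT₁) = 0.17500.
After the $18 transfer: below the line — $47; poverty gap index (FGT₁) = 0.09318.
Reduction = 0.17500 − 0.09318 = 0.082.

0.082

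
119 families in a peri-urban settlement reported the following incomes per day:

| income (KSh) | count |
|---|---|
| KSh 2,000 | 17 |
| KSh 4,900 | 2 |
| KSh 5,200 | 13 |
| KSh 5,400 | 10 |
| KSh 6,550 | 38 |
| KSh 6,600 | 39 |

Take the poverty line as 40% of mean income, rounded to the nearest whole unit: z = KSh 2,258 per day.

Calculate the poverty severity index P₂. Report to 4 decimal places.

0.0019

Below z: 17×KSh 2,000 (q = 17 of N = 119).
Relative gaps: (2258−2000)/2258 = 0.1143 (×17).
Squared: 0.0131 (×17).
Sum = 0.221942; P₂ = 0.221942 / 119 = 0.0019.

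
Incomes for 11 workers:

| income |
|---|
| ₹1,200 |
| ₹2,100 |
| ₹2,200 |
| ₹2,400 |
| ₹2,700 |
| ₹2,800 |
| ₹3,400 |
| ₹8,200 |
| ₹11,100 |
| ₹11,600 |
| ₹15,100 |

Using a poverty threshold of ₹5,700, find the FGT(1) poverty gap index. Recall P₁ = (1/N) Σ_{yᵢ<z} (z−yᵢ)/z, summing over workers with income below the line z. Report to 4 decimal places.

Below the line: ₹1,200, ₹2,100, ₹2,200, ₹2,400, ₹2,700, ₹2,800, ₹3,400 (q = 7 of N = 11).
Normalized shortfalls: (5700−1200)/5700 = 0.7895; (5700−2100)/5700 = 0.6316; (5700−2200)/5700 = 0.6140; (5700−2400)/5700 = 0.5789; (5700−2700)/5700 = 0.5263; (5700−2800)/5700 = 0.5088; (5700−3400)/5700 = 0.4035.
Σ = 4.052632. Dividing by the full population N = 11 gives P₁ = 0.3684.

0.3684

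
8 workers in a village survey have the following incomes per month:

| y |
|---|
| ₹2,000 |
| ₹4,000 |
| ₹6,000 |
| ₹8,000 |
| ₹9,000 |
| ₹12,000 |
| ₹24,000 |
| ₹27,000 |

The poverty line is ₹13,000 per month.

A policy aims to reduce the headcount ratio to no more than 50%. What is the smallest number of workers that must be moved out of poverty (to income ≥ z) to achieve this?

2

Currently q = 6 of N = 8 are below the line (H = 0.750).
A headcount ratio of at most 50% allows at most ⌊0.50 × 8⌋ = 4 poor workers.
So at least 6 − 4 = 2 must be lifted.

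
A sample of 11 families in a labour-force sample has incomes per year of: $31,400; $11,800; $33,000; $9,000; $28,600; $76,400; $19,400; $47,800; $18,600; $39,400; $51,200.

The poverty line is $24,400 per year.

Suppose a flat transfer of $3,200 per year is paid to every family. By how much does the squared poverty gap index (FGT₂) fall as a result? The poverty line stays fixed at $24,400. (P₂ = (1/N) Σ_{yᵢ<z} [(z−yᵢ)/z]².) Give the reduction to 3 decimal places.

0.032

Before: below the line — $9,000, $11,800, $18,600, $19,400; squared poverty gap index (FGT₂) = 0.06941.
After the $3,200 transfer: below the line — $12,200, $15,000, $21,800, $22,600; squared poverty gap index (FGT₂) = 0.03775.
Reduction = 0.06941 − 0.03775 = 0.032.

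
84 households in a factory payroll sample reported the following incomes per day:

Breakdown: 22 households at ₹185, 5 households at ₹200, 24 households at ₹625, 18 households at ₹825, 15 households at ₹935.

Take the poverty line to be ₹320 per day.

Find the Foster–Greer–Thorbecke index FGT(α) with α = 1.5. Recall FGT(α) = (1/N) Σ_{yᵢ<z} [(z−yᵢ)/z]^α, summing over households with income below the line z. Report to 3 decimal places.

Poor units: 22×₹185, 5×₹200 (q = 27 of N = 84).
Relative gaps: (320−185)/320 = 0.4219 (×22); (320−200)/320 = 0.3750 (×5).
Raised to α = 1.5: 0.27402 (×22); 0.22964 (×5).
Sum = 7.176547; FGT(1.5) = 7.176547 / 84 = 0.085.

0.085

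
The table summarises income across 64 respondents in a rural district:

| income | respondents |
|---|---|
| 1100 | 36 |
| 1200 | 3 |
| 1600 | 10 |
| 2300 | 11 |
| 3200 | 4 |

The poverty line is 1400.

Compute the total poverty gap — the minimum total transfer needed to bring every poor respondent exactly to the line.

Below the line: 36×1100, 3×1200 (q = 39 of N = 64).
Individual gaps: 36×(1400−1100) = 10800; 3×(1400−1200) = 600.
Aggregate gap = 11400.

11400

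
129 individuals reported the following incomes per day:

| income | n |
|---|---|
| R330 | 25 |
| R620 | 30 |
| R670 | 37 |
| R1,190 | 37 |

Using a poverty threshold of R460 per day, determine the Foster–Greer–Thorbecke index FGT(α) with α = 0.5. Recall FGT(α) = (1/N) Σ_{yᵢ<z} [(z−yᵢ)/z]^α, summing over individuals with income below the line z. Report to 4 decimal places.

0.1030

Incomes under z: 25×R330 (q = 25 of N = 129).
Relative gaps: (460−330)/460 = 0.2826 (×25).
Raised to α = 0.5: 0.53161 (×25).
Sum = 13.290238; FGT(0.5) = 13.290238 / 129 = 0.1030.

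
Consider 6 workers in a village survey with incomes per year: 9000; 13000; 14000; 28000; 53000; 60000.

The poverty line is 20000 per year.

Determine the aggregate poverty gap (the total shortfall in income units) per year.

24000

Below the line: 9000, 13000, 14000 (q = 3 of N = 6).
Individual gaps: 20000−9000 = 11000; 20000−13000 = 7000; 20000−14000 = 6000.
Aggregate gap = 24000.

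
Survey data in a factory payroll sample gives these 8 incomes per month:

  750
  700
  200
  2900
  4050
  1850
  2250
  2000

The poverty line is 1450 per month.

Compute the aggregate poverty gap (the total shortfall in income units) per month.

2700

Incomes under z: 200, 700, 750 (q = 3 of N = 8).
Individual gaps: 1450−200 = 1250; 1450−700 = 750; 1450−750 = 700.
Aggregate gap = 2700.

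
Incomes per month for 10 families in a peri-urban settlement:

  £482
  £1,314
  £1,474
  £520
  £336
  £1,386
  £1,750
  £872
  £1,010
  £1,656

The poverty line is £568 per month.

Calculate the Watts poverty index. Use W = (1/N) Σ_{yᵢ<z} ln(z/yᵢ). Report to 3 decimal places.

Poor units: £336, £482, £520 (q = 3 of N = 10).
ln(z/y) terms: ln(568/336) = 0.5250; ln(568/482) = 0.1642; ln(568/520) = 0.0883.
W = 0.777480 / 10 = 0.078.

0.078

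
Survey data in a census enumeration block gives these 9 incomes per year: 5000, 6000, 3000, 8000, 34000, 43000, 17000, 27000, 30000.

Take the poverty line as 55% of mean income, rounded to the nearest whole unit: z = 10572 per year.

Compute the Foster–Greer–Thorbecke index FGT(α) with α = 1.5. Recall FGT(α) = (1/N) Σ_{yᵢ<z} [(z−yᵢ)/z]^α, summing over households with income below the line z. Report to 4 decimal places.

Poor units: 3000, 5000, 6000, 8000 (q = 4 of N = 9).
Shortfall ratios: (10572−3000)/10572 = 0.7162; (10572−5000)/10572 = 0.5271; (10572−6000)/10572 = 0.4325; (10572−8000)/10572 = 0.2433.
Raised to α = 1.5: 0.60615; 0.38263; 0.28440; 0.12000.
Sum = 1.393175; FGT(1.5) = 1.393175 / 9 = 0.1548.

0.1548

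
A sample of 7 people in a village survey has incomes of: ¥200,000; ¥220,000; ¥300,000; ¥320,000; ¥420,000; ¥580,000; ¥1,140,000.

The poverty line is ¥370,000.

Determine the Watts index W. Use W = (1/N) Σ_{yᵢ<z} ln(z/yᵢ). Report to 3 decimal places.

Below the line: ¥200,000, ¥220,000, ¥300,000, ¥320,000 (q = 4 of N = 7).
ln(z/y) terms: ln(370000/200000) = 0.6152; ln(370000/220000) = 0.5199; ln(370000/300000) = 0.2097; ln(370000/320000) = 0.1452.
W = 1.489964 / 7 = 0.213.

0.213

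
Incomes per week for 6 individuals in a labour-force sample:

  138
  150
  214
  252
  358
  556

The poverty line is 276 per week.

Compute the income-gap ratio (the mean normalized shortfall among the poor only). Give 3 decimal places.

0.317

Poor units: 138, 150, 214, 252 (q = 4 of N = 6).
Relative gaps: 0.5000, 0.4565, 0.2246, 0.0870; sum = 1.268116.
The income-gap ratio divides by q (the poor only): 1.268116 / 4 = 0.317.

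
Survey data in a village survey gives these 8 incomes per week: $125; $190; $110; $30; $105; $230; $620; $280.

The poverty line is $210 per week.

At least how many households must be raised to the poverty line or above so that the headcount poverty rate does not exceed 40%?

5 of the 8 households are poor, so H = 5/8 = 0.625.
A headcount ratio of at most 40% allows at most ⌊0.40 × 8⌋ = 3 poor households.
So at least 5 − 3 = 2 must be lifted.

2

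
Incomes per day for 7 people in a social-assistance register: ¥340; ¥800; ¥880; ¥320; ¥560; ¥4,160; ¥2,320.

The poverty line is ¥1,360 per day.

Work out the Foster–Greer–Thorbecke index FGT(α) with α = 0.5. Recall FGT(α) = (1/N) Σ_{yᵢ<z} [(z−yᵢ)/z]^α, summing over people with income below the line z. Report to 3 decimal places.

Incomes under z: ¥320, ¥340, ¥560, ¥800, ¥880 (q = 5 of N = 7).
Gap ratios (z−y)/z: (1360−320)/1360 = 0.7647; (1360−340)/1360 = 0.7500; (1360−560)/1360 = 0.5882; (1360−800)/1360 = 0.4118; (1360−880)/1360 = 0.3529.
Raised to α = 0.5: 0.87447; 0.86603; 0.76696; 0.64169; 0.59409.
Sum = 3.743242; FGT(0.5) = 3.743242 / 7 = 0.535.

0.535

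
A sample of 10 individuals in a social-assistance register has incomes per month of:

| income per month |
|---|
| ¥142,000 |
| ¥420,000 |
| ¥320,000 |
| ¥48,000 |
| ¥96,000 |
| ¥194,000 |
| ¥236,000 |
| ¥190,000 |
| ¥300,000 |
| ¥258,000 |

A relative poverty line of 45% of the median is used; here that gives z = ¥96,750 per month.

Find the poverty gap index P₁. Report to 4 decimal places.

Below the line: ¥48,000, ¥96,000 (q = 2 of N = 10).
Normalized shortfalls: (96750−48000)/96750 = 0.5039; (96750−96000)/96750 = 0.0078.
Σ = 0.511628. Dividing by the full population N = 10 gives P₁ = 0.0512.

0.0512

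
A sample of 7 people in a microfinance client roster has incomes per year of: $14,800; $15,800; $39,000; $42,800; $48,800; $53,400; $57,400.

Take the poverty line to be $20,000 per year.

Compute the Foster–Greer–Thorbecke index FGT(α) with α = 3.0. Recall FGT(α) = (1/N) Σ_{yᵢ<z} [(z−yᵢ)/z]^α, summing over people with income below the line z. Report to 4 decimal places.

Below the line: $14,800, $15,800 (q = 2 of N = 7).
Shortfall ratios: (20000−14800)/20000 = 0.2600; (20000−15800)/20000 = 0.2100.
Raised to α = 3.0: 0.01758; 0.00926.
Sum = 0.026837; FGT(3.0) = 0.026837 / 7 = 0.0038.

0.0038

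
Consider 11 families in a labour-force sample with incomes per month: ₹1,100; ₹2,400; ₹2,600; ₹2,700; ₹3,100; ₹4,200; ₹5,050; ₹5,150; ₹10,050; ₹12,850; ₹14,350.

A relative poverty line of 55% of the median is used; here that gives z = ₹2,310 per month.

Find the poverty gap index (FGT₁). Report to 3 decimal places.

Incomes under z: ₹1,100 (q = 1 of N = 11).
Relative gaps: (2310−1100)/2310 = 0.5238.
Σ = 0.523810. Dividing by the full population N = 11 gives P₁ = 0.048.

0.048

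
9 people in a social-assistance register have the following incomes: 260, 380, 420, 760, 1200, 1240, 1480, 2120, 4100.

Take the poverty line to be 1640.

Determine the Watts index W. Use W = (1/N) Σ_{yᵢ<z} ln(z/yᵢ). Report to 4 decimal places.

0.6811

Below z: 260, 380, 420, 760, 1200, 1240, 1480 (q = 7 of N = 9).
Log gaps: ln(1640/260) = 1.8418; ln(1640/380) = 1.4623; ln(1640/420) = 1.3622; ln(1640/760) = 0.7691; ln(1640/1200) = 0.3124; ln(1640/1240) = 0.2796; ln(1640/1480) = 0.1027.
W = 6.129994 / 9 = 0.6811.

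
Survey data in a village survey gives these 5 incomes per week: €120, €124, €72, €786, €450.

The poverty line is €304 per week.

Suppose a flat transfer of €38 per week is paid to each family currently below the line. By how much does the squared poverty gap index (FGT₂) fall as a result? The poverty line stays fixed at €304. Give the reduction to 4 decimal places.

0.0887

Before: below the line — €72, €120, €124; squared poverty gap index (FGT₂) = 0.259868.
After the €38 transfer: below the line — €110, €158, €162; squared poverty gap index (FGT₂) = 0.171217.
Reduction = 0.259868 − 0.171217 = 0.0887.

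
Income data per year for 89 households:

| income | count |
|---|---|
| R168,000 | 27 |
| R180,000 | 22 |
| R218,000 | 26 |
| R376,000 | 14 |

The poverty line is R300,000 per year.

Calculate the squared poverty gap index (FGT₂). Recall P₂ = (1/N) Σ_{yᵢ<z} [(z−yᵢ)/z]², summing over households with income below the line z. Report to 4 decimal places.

Below z: 27×R168,000, 22×R180,000, 26×R218,000 (q = 75 of N = 89).
Relative gaps: (300000−168000)/300000 = 0.4400 (×27); (300000−180000)/300000 = 0.4000 (×22); (300000−218000)/300000 = 0.2733 (×26).
Squared: 0.1936 (×27); 0.1600 (×22); 0.0747 (×26).
Sum = 10.689689; P₂ = 10.689689 / 89 = 0.1201.

0.1201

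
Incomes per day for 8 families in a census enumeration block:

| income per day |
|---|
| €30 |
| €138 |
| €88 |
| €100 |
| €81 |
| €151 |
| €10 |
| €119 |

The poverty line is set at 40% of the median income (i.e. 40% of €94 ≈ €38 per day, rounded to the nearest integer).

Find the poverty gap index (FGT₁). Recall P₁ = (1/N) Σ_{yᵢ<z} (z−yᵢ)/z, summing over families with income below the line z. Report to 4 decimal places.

0.1184

Poor units: €10, €30 (q = 2 of N = 8).
Gap ratios (z−y)/z: (38−10)/38 = 0.7368; (38−30)/38 = 0.2105.
Σ = 0.947368. Dividing by the full population N = 8 gives P₁ = 0.1184.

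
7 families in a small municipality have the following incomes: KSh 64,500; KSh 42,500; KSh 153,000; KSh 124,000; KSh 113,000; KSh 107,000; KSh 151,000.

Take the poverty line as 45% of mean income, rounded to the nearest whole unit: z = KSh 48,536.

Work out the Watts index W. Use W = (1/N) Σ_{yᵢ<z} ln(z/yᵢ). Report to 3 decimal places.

Incomes under z: KSh 42,500 (q = 1 of N = 7).
ln(z/y) terms: ln(48536/42500) = 0.1328.
W = 0.132802 / 7 = 0.019.

0.019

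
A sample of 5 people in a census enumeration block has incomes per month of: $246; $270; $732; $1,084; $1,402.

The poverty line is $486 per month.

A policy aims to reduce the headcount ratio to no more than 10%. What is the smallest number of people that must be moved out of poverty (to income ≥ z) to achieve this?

2

Currently q = 2 of N = 5 are below the line (H = 0.400).
A headcount ratio of at most 10% allows at most ⌊0.10 × 5⌋ = 0 poor people.
So at least 2 − 0 = 2 must be lifted.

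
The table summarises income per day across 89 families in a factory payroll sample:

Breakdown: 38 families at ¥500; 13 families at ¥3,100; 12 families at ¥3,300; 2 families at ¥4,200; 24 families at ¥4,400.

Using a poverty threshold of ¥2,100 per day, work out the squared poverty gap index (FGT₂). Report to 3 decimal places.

0.248

Poor units: 38×¥500 (q = 38 of N = 89).
Normalized shortfalls: (2100−500)/2100 = 0.7619 (×38).
Squared: 0.5805 (×38).
Sum = 22.058957; P₂ = 22.058957 / 89 = 0.248.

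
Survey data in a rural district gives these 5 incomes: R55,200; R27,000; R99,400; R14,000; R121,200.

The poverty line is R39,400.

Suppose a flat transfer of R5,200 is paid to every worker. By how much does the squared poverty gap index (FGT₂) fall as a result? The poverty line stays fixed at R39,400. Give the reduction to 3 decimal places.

Before: below the line — R14,000, R27,000; squared poverty gap index (FGT₂) = 0.10293.
After the R5,200 transfer: below the line — R19,200, R32,200; squared poverty gap index (FGT₂) = 0.05925.
Reduction = 0.10293 − 0.05925 = 0.044.

0.044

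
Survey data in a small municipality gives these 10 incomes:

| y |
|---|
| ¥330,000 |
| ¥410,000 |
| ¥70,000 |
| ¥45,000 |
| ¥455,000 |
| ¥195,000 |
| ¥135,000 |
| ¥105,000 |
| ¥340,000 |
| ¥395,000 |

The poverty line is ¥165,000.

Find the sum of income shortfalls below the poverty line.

¥305,000

Incomes under z: ¥45,000, ¥70,000, ¥105,000, ¥135,000 (q = 4 of N = 10).
Individual gaps: 165000−45000 = 120000; 165000−70000 = 95000; 165000−105000 = 60000; 165000−135000 = 30000.
Aggregate gap = ¥305,000.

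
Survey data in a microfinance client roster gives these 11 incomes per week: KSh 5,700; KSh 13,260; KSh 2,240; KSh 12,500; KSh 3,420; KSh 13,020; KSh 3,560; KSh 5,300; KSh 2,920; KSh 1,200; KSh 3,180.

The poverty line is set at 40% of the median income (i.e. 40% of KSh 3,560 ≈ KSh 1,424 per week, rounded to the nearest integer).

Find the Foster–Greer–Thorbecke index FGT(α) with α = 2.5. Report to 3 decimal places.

0.001

Below the line: KSh 1,200 (q = 1 of N = 11).
Shortfall ratios: (1424−1200)/1424 = 0.1573.
Raised to α = 2.5: 0.00981.
Sum = 0.009814; FGT(2.5) = 0.009814 / 11 = 0.001.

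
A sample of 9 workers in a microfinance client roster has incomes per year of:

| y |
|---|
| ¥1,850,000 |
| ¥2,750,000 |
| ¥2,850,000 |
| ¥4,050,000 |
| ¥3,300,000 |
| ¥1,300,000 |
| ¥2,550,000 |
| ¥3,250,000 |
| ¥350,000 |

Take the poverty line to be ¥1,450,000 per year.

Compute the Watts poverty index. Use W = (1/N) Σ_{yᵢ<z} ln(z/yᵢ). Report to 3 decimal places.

0.170

Below z: ¥350,000, ¥1,300,000 (q = 2 of N = 9).
Log shortfalls: ln(1450000/350000) = 1.4214; ln(1450000/1300000) = 0.1092.
W = 1.530585 / 9 = 0.170.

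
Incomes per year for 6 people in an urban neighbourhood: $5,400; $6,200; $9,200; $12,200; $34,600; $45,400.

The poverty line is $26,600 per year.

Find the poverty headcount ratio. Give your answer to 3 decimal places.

4 of the 6 people have income below $26,600.
H = 4/6 = 0.667.

0.667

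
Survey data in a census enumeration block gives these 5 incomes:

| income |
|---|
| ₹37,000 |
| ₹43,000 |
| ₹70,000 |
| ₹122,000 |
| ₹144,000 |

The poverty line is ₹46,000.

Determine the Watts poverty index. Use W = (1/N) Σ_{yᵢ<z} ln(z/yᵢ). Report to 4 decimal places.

0.0570

Below z: ₹37,000, ₹43,000 (q = 2 of N = 5).
Log gaps: ln(46000/37000) = 0.2177; ln(46000/43000) = 0.0674.
W = 0.285165 / 5 = 0.0570.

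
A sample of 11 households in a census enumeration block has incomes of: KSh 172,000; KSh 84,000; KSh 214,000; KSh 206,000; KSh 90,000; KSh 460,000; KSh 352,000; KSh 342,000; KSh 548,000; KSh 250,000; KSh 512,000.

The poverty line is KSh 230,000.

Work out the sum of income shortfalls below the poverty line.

KSh 384,000

Incomes under z: KSh 84,000, KSh 90,000, KSh 172,000, KSh 206,000, KSh 214,000 (q = 5 of N = 11).
Individual gaps: 230000−84000 = 146000; 230000−90000 = 140000; 230000−172000 = 58000; 230000−206000 = 24000; 230000−214000 = 16000.
Aggregate gap = KSh 384,000.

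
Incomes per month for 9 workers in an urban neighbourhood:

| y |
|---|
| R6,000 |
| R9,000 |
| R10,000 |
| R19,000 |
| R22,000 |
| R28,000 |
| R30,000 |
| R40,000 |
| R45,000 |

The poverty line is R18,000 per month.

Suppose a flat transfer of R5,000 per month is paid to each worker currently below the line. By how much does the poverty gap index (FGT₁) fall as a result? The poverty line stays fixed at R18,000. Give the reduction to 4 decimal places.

Before: below the line — R6,000, R9,000, R10,000; poverty gap index (FGT₁) = 0.179012.
After the R5,000 transfer: below the line — R11,000, R14,000, R15,000; poverty gap index (FGT₁) = 0.086420.
Reduction = 0.179012 − 0.086420 = 0.0926.

0.0926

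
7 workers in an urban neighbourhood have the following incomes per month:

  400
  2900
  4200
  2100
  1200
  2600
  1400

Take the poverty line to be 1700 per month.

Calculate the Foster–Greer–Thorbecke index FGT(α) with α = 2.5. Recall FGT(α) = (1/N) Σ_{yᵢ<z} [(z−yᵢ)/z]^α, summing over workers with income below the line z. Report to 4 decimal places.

Below z: 400, 1200, 1400 (q = 3 of N = 7).
Shortfall ratios: (1700−400)/1700 = 0.7647; (1700−1200)/1700 = 0.2941; (1700−1400)/1700 = 0.1765.
Raised to α = 2.5: 0.51137; 0.04691; 0.01308.
Sum = 0.571367; FGT(2.5) = 0.571367 / 7 = 0.0816.

0.0816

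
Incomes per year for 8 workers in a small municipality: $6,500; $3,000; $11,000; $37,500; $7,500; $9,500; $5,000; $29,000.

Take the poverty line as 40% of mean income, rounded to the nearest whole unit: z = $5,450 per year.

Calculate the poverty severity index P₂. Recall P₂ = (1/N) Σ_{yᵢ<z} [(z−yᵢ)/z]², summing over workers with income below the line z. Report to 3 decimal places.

0.026

Incomes under z: $3,000, $5,000 (q = 2 of N = 8).
Shortfall ratios: (5450−3000)/5450 = 0.4495; (5450−5000)/5450 = 0.0826.
Squared: 0.2021; 0.0068.
Sum = 0.208905; P₂ = 0.208905 / 8 = 0.026.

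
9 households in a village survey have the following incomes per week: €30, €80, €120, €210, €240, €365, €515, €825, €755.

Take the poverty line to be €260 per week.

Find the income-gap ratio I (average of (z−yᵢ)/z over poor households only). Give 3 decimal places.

0.477

Below z: €30, €80, €120, €210, €240 (q = 5 of N = 9).
Shortfall ratios (z−y)/z: 0.8846, 0.6923, 0.5385, 0.1923, 0.0769; sum = 2.384615.
I averages over the q = 5 poor units only: 2.384615 / 5 = 0.477.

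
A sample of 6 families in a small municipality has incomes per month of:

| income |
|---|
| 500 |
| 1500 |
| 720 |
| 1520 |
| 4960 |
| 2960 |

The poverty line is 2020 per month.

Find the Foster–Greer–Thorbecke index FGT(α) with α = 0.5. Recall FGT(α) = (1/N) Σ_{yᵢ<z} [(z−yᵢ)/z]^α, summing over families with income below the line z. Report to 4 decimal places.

0.4458

Below z: 500, 720, 1500, 1520 (q = 4 of N = 6).
Normalized shortfalls: (2020−500)/2020 = 0.7525; (2020−720)/2020 = 0.6436; (2020−1500)/2020 = 0.2574; (2020−1520)/2020 = 0.2475.
Raised to α = 0.5: 0.86745; 0.80222; 0.50737; 0.49752.
Sum = 2.674568; FGT(0.5) = 2.674568 / 6 = 0.4458.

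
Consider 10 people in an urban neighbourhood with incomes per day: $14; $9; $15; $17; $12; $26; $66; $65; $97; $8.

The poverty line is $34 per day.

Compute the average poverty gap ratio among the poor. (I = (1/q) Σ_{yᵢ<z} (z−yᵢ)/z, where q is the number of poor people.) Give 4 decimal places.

0.5756

Poor units: $8, $9, $12, $14, $15, $17, $26 (q = 7 of N = 10).
Relative gaps: 0.7647, 0.7353, 0.6471, 0.5882, 0.5588, 0.5000, 0.2353; sum = 4.029412.
I averages over the q = 7 poor units only: 4.029412 / 7 = 0.5756.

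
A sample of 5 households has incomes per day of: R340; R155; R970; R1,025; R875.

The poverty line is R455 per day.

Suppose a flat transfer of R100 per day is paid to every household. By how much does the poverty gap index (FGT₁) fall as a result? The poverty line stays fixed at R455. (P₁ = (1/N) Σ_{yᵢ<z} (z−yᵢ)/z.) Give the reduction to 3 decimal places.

Before: below the line — R155, R340; poverty gap index (FGT₁) = 0.18242.
After the R100 transfer: below the line — R255, R440; poverty gap index (FGT₁) = 0.09451.
Reduction = 0.18242 − 0.09451 = 0.088.

0.088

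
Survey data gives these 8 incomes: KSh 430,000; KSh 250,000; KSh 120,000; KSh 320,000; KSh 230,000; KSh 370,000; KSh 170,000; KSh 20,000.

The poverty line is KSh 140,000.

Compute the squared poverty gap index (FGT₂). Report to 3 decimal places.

Below z: KSh 20,000, KSh 120,000 (q = 2 of N = 8).
Relative gaps: (140000−20000)/140000 = 0.8571; (140000−120000)/140000 = 0.1429.
Squared: 0.7347; 0.0204.
Sum = 0.755102; P₂ = 0.755102 / 8 = 0.094.

0.094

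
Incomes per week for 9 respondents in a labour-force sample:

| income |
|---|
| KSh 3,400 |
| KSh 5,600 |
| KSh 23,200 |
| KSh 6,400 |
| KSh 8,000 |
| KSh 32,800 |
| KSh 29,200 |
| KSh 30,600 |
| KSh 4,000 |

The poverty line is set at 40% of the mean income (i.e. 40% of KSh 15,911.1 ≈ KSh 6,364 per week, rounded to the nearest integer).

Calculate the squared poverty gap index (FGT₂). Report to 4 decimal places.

0.0410

Incomes under z: KSh 3,400, KSh 4,000, KSh 5,600 (q = 3 of N = 9).
Normalized shortfalls: (6364−3400)/6364 = 0.4657; (6364−4000)/6364 = 0.3715; (6364−5600)/6364 = 0.1201.
Squared: 0.2169; 0.1380; 0.0144.
Sum = 0.369316; P₂ = 0.369316 / 9 = 0.0410.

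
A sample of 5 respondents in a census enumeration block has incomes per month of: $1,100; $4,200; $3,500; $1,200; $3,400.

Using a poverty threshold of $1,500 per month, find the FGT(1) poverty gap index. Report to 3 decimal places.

Poor units: $1,100, $1,200 (q = 2 of N = 5).
Normalized shortfalls: (1500−1100)/1500 = 0.2667; (1500−1200)/1500 = 0.2000.
Sum of shortfalls = 0.466667; P₁ averages over all N: 0.466667 / 5 = 0.093.

0.093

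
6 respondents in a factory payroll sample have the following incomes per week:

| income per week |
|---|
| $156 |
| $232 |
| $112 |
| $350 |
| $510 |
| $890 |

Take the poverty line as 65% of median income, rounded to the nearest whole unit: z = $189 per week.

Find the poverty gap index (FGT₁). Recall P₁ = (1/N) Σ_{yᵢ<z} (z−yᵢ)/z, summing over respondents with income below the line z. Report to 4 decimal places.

Below z: $112, $156 (q = 2 of N = 6).
Normalized shortfalls: (189−112)/189 = 0.4074; (189−156)/189 = 0.1746.
Sum of shortfalls = 0.582011; P₁ averages over all N: 0.582011 / 6 = 0.0970.

0.0970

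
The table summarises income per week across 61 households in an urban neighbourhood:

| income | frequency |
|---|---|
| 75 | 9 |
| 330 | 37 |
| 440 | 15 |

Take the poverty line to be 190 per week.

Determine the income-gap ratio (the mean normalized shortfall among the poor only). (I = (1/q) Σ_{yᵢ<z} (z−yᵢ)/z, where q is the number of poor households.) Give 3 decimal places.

0.605

Poor units: 9×75 (q = 9 of N = 61).
Relative gaps: 0.6053 (×9); sum = 5.447368.
The income-gap ratio divides by q (the poor only): 5.447368 / 9 = 0.605.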